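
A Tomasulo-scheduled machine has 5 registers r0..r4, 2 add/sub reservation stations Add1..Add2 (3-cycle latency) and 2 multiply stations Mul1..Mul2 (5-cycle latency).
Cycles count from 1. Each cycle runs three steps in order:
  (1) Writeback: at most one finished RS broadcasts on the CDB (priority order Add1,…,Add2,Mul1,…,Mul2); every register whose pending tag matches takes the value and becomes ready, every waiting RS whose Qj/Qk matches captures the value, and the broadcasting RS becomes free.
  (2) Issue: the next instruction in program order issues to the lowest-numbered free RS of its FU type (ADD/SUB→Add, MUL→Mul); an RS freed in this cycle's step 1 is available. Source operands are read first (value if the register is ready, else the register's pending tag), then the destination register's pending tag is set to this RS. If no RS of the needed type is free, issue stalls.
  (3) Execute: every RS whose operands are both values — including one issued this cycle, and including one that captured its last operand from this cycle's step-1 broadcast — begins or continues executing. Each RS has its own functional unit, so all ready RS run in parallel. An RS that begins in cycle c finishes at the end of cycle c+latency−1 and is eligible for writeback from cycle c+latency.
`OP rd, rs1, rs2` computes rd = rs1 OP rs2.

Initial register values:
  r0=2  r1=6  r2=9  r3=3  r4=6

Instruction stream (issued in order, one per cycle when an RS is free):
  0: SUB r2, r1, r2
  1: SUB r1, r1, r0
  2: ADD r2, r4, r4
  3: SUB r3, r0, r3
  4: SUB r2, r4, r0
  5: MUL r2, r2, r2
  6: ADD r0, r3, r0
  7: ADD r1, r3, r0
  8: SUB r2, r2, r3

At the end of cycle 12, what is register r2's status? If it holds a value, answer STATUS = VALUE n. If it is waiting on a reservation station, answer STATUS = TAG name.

STATUS = TAG Add2

cycle 1: issue SUB r2<-Add1 // r0:2,r1:6,r2:Add1,r3:3,r4:6
cycle 2: issue SUB r1<-Add2 // r0:2,r1:Add2,r2:Add1,r3:3,r4:6
cycle 3: stall // r0:2,r1:Add2,r2:Add1,r3:3,r4:6
cycle 4: CDB Add1=-3; issue ADD r2<-Add1 // r0:2,r1:Add2,r2:Add1,r3:3,r4:6
cycle 5: CDB Add2=4; issue SUB r3<-Add2 // r0:2,r1:4,r2:Add1,r3:Add2,r4:6
cycle 6: stall // r0:2,r1:4,r2:Add1,r3:Add2,r4:6
cycle 7: CDB Add1=12; issue SUB r2<-Add1 // r0:2,r1:4,r2:Add1,r3:Add2,r4:6
cycle 8: CDB Add2=-1; issue MUL r2<-Mul1 // r0:2,r1:4,r2:Mul1,r3:-1,r4:6
cycle 9: issue ADD r0<-Add2 // r0:Add2,r1:4,r2:Mul1,r3:-1,r4:6
cycle 10: CDB Add1=4; issue ADD r1<-Add1 // r0:Add2,r1:Add1,r2:Mul1,r3:-1,r4:6
cycle 11: stall // r0:Add2,r1:Add1,r2:Mul1,r3:-1,r4:6
cycle 12: CDB Add2=1; issue SUB r2<-Add2 // r0:1,r1:Add1,r2:Add2,r3:-1,r4:6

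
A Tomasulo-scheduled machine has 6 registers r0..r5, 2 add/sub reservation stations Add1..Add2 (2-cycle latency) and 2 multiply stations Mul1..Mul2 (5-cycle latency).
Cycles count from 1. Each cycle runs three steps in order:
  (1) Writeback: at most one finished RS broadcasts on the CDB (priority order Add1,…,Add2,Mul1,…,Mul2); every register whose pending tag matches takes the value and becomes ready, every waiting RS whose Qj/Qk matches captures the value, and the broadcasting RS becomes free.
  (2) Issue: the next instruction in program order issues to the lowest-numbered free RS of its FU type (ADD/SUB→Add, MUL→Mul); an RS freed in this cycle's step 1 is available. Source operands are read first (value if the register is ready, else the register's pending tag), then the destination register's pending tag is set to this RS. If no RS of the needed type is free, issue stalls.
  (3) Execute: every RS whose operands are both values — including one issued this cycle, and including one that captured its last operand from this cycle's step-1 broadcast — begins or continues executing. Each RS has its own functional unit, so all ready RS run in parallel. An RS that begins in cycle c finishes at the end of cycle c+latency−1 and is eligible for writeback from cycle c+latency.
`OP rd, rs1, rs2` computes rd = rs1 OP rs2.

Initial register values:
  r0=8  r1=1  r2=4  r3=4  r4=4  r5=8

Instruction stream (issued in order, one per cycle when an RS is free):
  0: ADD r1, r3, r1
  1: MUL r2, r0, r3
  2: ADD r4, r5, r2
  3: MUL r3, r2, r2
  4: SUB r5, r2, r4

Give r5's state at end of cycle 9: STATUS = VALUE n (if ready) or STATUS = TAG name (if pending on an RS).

c1: issue ADD r1<-Add1 | r0:8,r1:Add1,r2:4,r3:4,r4:4,r5:8
c2: issue MUL r2<-Mul1 | r0:8,r1:Add1,r2:Mul1,r3:4,r4:4,r5:8
c3: CDB Add1=5; issue ADD r4<-Add1 | r0:8,r1:5,r2:Mul1,r3:4,r4:Add1,r5:8
c4: issue MUL r3<-Mul2 | r0:8,r1:5,r2:Mul1,r3:Mul2,r4:Add1,r5:8
c5: issue SUB r5<-Add2 | r0:8,r1:5,r2:Mul1,r3:Mul2,r4:Add1,r5:Add2
c6: - | r0:8,r1:5,r2:Mul1,r3:Mul2,r4:Add1,r5:Add2
c7: CDB Mul1=32 | r0:8,r1:5,r2:32,r3:Mul2,r4:Add1,r5:Add2
c8: - | r0:8,r1:5,r2:32,r3:Mul2,r4:Add1,r5:Add2
c9: CDB Add1=40 | r0:8,r1:5,r2:32,r3:Mul2,r4:40,r5:Add2

STATUS = TAG Add2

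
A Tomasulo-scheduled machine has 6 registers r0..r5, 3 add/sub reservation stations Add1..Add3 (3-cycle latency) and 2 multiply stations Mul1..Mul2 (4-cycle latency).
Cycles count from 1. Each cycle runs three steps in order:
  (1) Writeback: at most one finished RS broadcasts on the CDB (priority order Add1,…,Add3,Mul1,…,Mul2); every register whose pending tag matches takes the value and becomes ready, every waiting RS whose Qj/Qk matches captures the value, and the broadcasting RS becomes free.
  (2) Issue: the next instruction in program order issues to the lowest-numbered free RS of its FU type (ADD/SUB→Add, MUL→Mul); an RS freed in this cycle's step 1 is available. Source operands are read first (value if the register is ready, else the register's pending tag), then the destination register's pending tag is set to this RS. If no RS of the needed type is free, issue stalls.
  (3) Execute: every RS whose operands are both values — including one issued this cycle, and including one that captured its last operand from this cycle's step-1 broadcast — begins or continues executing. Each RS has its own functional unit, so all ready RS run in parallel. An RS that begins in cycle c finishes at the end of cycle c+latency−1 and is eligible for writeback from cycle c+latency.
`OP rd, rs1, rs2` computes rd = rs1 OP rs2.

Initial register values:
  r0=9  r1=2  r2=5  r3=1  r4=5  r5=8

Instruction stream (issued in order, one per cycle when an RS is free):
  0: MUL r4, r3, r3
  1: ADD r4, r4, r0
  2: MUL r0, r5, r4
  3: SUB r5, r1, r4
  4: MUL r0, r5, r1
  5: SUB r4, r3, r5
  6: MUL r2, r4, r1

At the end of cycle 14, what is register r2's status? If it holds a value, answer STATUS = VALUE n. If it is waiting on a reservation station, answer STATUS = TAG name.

cycle 1: issue MUL r4<-Mul1 // r0:9,r1:2,r2:5,r3:1,r4:Mul1,r5:8
cycle 2: issue ADD r4<-Add1 // r0:9,r1:2,r2:5,r3:1,r4:Add1,r5:8
cycle 3: issue MUL r0<-Mul2 // r0:Mul2,r1:2,r2:5,r3:1,r4:Add1,r5:8
cycle 4: issue SUB r5<-Add2 // r0:Mul2,r1:2,r2:5,r3:1,r4:Add1,r5:Add2
cycle 5: CDB Mul1=1; issue MUL r0<-Mul1 // r0:Mul1,r1:2,r2:5,r3:1,r4:Add1,r5:Add2
cycle 6: issue SUB r4<-Add3 // r0:Mul1,r1:2,r2:5,r3:1,r4:Add3,r5:Add2
cycle 7: stall // r0:Mul1,r1:2,r2:5,r3:1,r4:Add3,r5:Add2
cycle 8: CDB Add1=10; stall // r0:Mul1,r1:2,r2:5,r3:1,r4:Add3,r5:Add2
cycle 9: stall // r0:Mul1,r1:2,r2:5,r3:1,r4:Add3,r5:Add2
cycle 10: stall // r0:Mul1,r1:2,r2:5,r3:1,r4:Add3,r5:Add2
cycle 11: CDB Add2=-8; stall // r0:Mul1,r1:2,r2:5,r3:1,r4:Add3,r5:-8
cycle 12: CDB Mul2=80; issue MUL r2<-Mul2 // r0:Mul1,r1:2,r2:Mul2,r3:1,r4:Add3,r5:-8
cycle 13: - // r0:Mul1,r1:2,r2:Mul2,r3:1,r4:Add3,r5:-8
cycle 14: CDB Add3=9 // r0:Mul1,r1:2,r2:Mul2,r3:1,r4:9,r5:-8

STATUS = TAG Mul2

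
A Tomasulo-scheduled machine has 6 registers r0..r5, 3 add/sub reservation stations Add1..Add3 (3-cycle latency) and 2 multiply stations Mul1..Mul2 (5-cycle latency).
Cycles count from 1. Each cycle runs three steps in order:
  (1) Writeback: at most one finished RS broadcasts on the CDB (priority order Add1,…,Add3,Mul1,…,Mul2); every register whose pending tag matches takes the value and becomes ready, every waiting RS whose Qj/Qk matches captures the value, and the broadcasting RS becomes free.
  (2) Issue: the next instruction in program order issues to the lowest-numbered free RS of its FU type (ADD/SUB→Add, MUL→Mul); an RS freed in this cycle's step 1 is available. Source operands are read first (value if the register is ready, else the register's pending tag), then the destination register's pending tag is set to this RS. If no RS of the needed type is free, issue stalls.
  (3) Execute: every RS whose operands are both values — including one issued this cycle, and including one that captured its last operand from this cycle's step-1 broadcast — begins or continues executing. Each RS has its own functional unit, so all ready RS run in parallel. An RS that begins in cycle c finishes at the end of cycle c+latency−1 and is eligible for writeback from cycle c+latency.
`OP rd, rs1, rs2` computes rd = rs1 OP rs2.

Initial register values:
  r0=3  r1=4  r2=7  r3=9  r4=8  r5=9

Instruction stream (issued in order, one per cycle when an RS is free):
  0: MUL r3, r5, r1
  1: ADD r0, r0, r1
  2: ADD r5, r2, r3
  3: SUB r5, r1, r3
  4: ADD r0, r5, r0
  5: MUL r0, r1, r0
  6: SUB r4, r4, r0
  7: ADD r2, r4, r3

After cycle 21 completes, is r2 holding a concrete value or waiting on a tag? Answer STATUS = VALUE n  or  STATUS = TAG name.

  c1: issue MUL r3<-Mul1  regs: r0:3,r1:4,r2:7,r3:Mul1,r4:8,r5:9
  c2: issue ADD r0<-Add1  regs: r0:Add1,r1:4,r2:7,r3:Mul1,r4:8,r5:9
  c3: issue ADD r5<-Add2  regs: r0:Add1,r1:4,r2:7,r3:Mul1,r4:8,r5:Add2
  c4: issue SUB r5<-Add3  regs: r0:Add1,r1:4,r2:7,r3:Mul1,r4:8,r5:Add3
  c5: CDB Add1=7; issue ADD r0<-Add1  regs: r0:Add1,r1:4,r2:7,r3:Mul1,r4:8,r5:Add3
  c6: CDB Mul1=36; issue MUL r0<-Mul1  regs: r0:Mul1,r1:4,r2:7,r3:36,r4:8,r5:Add3
  c7: stall  regs: r0:Mul1,r1:4,r2:7,r3:36,r4:8,r5:Add3
  c8: stall  regs: r0:Mul1,r1:4,r2:7,r3:36,r4:8,r5:Add3
  c9: CDB Add2=43; issue SUB r4<-Add2  regs: r0:Mul1,r1:4,r2:7,r3:36,r4:Add2,r5:Add3
  c10: CDB Add3=-32; issue ADD r2<-Add3  regs: r0:Mul1,r1:4,r2:Add3,r3:36,r4:Add2,r5:-32
  c11: -  regs: r0:Mul1,r1:4,r2:Add3,r3:36,r4:Add2,r5:-32
  c12: -  regs: r0:Mul1,r1:4,r2:Add3,r3:36,r4:Add2,r5:-32
  c13: CDB Add1=-25  regs: r0:Mul1,r1:4,r2:Add3,r3:36,r4:Add2,r5:-32
  c14: -  regs: r0:Mul1,r1:4,r2:Add3,r3:36,r4:Add2,r5:-32
  c15: -  regs: r0:Mul1,r1:4,r2:Add3,r3:36,r4:Add2,r5:-32
  c16: -  regs: r0:Mul1,r1:4,r2:Add3,r3:36,r4:Add2,r5:-32
  c17: -  regs: r0:Mul1,r1:4,r2:Add3,r3:36,r4:Add2,r5:-32
  c18: CDB Mul1=-100  regs: r0:-100,r1:4,r2:Add3,r3:36,r4:Add2,r5:-32
  c19: -  regs: r0:-100,r1:4,r2:Add3,r3:36,r4:Add2,r5:-32
  c20: -  regs: r0:-100,r1:4,r2:Add3,r3:36,r4:Add2,r5:-32
  c21: CDB Add2=108  regs: r0:-100,r1:4,r2:Add3,r3:36,r4:108,r5:-32

STATUS = TAG Add3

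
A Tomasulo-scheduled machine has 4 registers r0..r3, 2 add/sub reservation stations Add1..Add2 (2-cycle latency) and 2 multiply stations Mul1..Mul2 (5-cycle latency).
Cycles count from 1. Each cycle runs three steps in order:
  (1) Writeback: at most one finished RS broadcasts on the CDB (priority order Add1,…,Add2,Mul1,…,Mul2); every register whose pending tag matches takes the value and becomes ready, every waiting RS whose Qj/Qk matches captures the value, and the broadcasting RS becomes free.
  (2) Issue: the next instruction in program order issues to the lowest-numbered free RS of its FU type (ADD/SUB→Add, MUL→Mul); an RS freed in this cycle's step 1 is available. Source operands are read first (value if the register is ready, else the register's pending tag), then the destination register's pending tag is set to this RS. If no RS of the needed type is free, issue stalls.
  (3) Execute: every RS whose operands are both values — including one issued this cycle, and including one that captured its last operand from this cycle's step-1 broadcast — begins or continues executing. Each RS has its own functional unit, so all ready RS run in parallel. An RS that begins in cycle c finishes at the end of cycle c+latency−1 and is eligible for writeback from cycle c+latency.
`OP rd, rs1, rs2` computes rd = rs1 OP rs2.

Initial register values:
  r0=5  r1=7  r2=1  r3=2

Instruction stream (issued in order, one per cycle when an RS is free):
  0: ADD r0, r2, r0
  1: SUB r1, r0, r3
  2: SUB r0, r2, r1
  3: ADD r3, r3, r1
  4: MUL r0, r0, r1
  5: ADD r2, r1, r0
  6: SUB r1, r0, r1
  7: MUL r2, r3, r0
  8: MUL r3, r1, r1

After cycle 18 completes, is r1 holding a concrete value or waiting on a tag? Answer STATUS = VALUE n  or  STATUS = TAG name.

c1: issue ADD r0<-Add1 | r0:Add1,r1:7,r2:1,r3:2
c2: issue SUB r1<-Add2 | r0:Add1,r1:Add2,r2:1,r3:2
c3: CDB Add1=6; issue SUB r0<-Add1 | r0:Add1,r1:Add2,r2:1,r3:2
c4: stall | r0:Add1,r1:Add2,r2:1,r3:2
c5: CDB Add2=4; issue ADD r3<-Add2 | r0:Add1,r1:4,r2:1,r3:Add2
c6: issue MUL r0<-Mul1 | r0:Mul1,r1:4,r2:1,r3:Add2
c7: CDB Add1=-3; issue ADD r2<-Add1 | r0:Mul1,r1:4,r2:Add1,r3:Add2
c8: CDB Add2=6; issue SUB r1<-Add2 | r0:Mul1,r1:Add2,r2:Add1,r3:6
c9: issue MUL r2<-Mul2 | r0:Mul1,r1:Add2,r2:Mul2,r3:6
c10: stall | r0:Mul1,r1:Add2,r2:Mul2,r3:6
c11: stall | r0:Mul1,r1:Add2,r2:Mul2,r3:6
c12: CDB Mul1=-12; issue MUL r3<-Mul1 | r0:-12,r1:Add2,r2:Mul2,r3:Mul1
c13: - | r0:-12,r1:Add2,r2:Mul2,r3:Mul1
c14: CDB Add1=-8 | r0:-12,r1:Add2,r2:Mul2,r3:Mul1
c15: CDB Add2=-16 | r0:-12,r1:-16,r2:Mul2,r3:Mul1
c16: - | r0:-12,r1:-16,r2:Mul2,r3:Mul1
c17: CDB Mul2=-72 | r0:-12,r1:-16,r2:-72,r3:Mul1
c18: - | r0:-12,r1:-16,r2:-72,r3:Mul1

STATUS = VALUE -16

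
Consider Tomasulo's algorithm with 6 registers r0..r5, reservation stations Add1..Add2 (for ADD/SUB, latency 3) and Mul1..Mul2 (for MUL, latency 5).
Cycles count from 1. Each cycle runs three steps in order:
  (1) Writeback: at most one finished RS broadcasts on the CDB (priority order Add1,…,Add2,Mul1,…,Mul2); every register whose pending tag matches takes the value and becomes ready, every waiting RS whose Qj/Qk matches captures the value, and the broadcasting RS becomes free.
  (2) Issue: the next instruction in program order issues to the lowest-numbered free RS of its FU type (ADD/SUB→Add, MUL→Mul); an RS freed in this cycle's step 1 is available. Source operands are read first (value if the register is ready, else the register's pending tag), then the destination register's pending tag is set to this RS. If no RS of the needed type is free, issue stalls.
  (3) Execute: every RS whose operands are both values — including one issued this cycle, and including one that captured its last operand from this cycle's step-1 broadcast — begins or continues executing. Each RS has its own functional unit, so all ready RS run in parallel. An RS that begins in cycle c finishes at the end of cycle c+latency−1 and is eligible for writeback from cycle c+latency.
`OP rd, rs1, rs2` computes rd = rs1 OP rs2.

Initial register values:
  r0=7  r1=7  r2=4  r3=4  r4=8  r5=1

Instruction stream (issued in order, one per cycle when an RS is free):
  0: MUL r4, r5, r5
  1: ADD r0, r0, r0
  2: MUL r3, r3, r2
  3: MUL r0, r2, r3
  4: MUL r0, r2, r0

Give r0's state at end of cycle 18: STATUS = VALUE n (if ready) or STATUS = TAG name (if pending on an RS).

  c1: issue MUL r4<-Mul1  regs: r0:7,r1:7,r2:4,r3:4,r4:Mul1,r5:1
  c2: issue ADD r0<-Add1  regs: r0:Add1,r1:7,r2:4,r3:4,r4:Mul1,r5:1
  c3: issue MUL r3<-Mul2  regs: r0:Add1,r1:7,r2:4,r3:Mul2,r4:Mul1,r5:1
  c4: stall  regs: r0:Add1,r1:7,r2:4,r3:Mul2,r4:Mul1,r5:1
  c5: CDB Add1=14; stall  regs: r0:14,r1:7,r2:4,r3:Mul2,r4:Mul1,r5:1
  c6: CDB Mul1=1; issue MUL r0<-Mul1  regs: r0:Mul1,r1:7,r2:4,r3:Mul2,r4:1,r5:1
  c7: stall  regs: r0:Mul1,r1:7,r2:4,r3:Mul2,r4:1,r5:1
  c8: CDB Mul2=16; issue MUL r0<-Mul2  regs: r0:Mul2,r1:7,r2:4,r3:16,r4:1,r5:1
  c9: -  regs: r0:Mul2,r1:7,r2:4,r3:16,r4:1,r5:1
  c10: -  regs: r0:Mul2,r1:7,r2:4,r3:16,r4:1,r5:1
  c11: -  regs: r0:Mul2,r1:7,r2:4,r3:16,r4:1,r5:1
  c12: -  regs: r0:Mul2,r1:7,r2:4,r3:16,r4:1,r5:1
  c13: CDB Mul1=64  regs: r0:Mul2,r1:7,r2:4,r3:16,r4:1,r5:1
  c14: -  regs: r0:Mul2,r1:7,r2:4,r3:16,r4:1,r5:1
  c15: -  regs: r0:Mul2,r1:7,r2:4,r3:16,r4:1,r5:1
  c16: -  regs: r0:Mul2,r1:7,r2:4,r3:16,r4:1,r5:1
  c17: -  regs: r0:Mul2,r1:7,r2:4,r3:16,r4:1,r5:1
  c18: CDB Mul2=256  regs: r0:256,r1:7,r2:4,r3:16,r4:1,r5:1

STATUS = VALUE 256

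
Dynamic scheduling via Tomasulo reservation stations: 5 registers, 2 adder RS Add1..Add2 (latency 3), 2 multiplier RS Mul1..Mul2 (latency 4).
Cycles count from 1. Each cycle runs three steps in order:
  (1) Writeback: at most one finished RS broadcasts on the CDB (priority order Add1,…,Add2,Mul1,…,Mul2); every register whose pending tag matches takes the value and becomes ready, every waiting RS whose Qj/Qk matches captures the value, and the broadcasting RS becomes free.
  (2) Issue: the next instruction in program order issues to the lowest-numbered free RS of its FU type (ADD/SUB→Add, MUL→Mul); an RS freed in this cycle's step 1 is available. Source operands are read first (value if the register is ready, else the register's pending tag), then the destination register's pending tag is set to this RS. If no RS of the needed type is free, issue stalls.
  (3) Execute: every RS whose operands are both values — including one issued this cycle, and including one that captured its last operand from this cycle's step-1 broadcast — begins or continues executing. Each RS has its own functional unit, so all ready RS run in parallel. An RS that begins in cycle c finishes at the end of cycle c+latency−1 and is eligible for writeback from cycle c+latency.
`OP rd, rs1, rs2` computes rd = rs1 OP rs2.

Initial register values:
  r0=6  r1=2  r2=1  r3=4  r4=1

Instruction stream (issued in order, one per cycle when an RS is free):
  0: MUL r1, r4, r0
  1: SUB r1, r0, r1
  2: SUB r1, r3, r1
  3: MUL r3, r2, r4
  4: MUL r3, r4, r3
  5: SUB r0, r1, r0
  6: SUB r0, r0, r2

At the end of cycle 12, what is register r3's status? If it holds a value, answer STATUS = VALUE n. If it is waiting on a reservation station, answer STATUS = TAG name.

STATUS = TAG Mul1

  c1: issue MUL r1<-Mul1  regs: r0:6,r1:Mul1,r2:1,r3:4,r4:1
  c2: issue SUB r1<-Add1  regs: r0:6,r1:Add1,r2:1,r3:4,r4:1
  c3: issue SUB r1<-Add2  regs: r0:6,r1:Add2,r2:1,r3:4,r4:1
  c4: issue MUL r3<-Mul2  regs: r0:6,r1:Add2,r2:1,r3:Mul2,r4:1
  c5: CDB Mul1=6; issue MUL r3<-Mul1  regs: r0:6,r1:Add2,r2:1,r3:Mul1,r4:1
  c6: stall  regs: r0:6,r1:Add2,r2:1,r3:Mul1,r4:1
  c7: stall  regs: r0:6,r1:Add2,r2:1,r3:Mul1,r4:1
  c8: CDB Add1=0; issue SUB r0<-Add1  regs: r0:Add1,r1:Add2,r2:1,r3:Mul1,r4:1
  c9: CDB Mul2=1; stall  regs: r0:Add1,r1:Add2,r2:1,r3:Mul1,r4:1
  c10: stall  regs: r0:Add1,r1:Add2,r2:1,r3:Mul1,r4:1
  c11: CDB Add2=4; issue SUB r0<-Add2  regs: r0:Add2,r1:4,r2:1,r3:Mul1,r4:1
  c12: -  regs: r0:Add2,r1:4,r2:1,r3:Mul1,r4:1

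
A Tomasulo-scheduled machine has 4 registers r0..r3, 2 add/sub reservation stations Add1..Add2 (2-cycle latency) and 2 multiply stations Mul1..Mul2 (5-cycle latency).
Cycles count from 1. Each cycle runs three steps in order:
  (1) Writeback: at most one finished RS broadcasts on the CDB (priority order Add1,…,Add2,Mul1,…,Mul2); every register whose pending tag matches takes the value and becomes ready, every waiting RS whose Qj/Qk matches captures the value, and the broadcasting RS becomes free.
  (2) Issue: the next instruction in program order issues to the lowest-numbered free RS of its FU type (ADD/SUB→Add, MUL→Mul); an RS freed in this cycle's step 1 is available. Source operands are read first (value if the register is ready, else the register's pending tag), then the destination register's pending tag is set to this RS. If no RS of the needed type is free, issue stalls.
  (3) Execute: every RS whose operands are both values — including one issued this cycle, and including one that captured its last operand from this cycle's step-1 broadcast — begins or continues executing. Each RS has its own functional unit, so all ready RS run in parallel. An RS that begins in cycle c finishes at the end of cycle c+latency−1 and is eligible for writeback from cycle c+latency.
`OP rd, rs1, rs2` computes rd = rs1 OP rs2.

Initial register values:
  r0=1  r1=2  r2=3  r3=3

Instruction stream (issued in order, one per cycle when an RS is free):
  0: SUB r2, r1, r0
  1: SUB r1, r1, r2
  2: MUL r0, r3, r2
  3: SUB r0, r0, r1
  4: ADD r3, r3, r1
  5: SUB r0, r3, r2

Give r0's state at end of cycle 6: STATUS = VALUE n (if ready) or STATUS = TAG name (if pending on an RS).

c1: issue SUB r2<-Add1 | r0:1,r1:2,r2:Add1,r3:3
c2: issue SUB r1<-Add2 | r0:1,r1:Add2,r2:Add1,r3:3
c3: CDB Add1=1; issue MUL r0<-Mul1 | r0:Mul1,r1:Add2,r2:1,r3:3
c4: issue SUB r0<-Add1 | r0:Add1,r1:Add2,r2:1,r3:3
c5: CDB Add2=1; issue ADD r3<-Add2 | r0:Add1,r1:1,r2:1,r3:Add2
c6: stall | r0:Add1,r1:1,r2:1,r3:Add2

STATUS = TAG Add1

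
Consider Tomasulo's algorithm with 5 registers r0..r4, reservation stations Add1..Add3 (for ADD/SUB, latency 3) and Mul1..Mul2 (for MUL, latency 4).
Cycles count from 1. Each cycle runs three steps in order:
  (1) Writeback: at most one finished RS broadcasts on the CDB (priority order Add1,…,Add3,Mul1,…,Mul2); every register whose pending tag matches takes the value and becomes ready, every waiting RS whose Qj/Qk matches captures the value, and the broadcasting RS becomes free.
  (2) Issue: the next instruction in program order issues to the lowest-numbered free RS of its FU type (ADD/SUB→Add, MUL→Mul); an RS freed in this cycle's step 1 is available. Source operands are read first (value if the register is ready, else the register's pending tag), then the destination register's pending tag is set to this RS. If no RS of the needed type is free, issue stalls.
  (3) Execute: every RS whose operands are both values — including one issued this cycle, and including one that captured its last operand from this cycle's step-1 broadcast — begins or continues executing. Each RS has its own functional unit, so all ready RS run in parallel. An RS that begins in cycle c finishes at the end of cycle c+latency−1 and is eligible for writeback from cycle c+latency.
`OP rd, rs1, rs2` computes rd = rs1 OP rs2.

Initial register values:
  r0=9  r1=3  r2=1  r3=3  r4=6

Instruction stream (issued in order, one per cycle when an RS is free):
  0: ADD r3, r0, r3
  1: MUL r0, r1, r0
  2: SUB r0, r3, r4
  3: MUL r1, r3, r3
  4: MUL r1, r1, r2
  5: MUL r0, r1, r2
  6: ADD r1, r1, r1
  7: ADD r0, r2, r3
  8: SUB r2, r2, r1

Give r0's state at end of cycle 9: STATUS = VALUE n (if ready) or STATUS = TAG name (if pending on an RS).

c1: issue ADD r3<-Add1 | r0:9,r1:3,r2:1,r3:Add1,r4:6
c2: issue MUL r0<-Mul1 | r0:Mul1,r1:3,r2:1,r3:Add1,r4:6
c3: issue SUB r0<-Add2 | r0:Add2,r1:3,r2:1,r3:Add1,r4:6
c4: CDB Add1=12; issue MUL r1<-Mul2 | r0:Add2,r1:Mul2,r2:1,r3:12,r4:6
c5: stall | r0:Add2,r1:Mul2,r2:1,r3:12,r4:6
c6: CDB Mul1=27; issue MUL r1<-Mul1 | r0:Add2,r1:Mul1,r2:1,r3:12,r4:6
c7: CDB Add2=6; stall | r0:6,r1:Mul1,r2:1,r3:12,r4:6
c8: CDB Mul2=144; issue MUL r0<-Mul2 | r0:Mul2,r1:Mul1,r2:1,r3:12,r4:6
c9: issue ADD r1<-Add1 | r0:Mul2,r1:Add1,r2:1,r3:12,r4:6

STATUS = TAG Mul2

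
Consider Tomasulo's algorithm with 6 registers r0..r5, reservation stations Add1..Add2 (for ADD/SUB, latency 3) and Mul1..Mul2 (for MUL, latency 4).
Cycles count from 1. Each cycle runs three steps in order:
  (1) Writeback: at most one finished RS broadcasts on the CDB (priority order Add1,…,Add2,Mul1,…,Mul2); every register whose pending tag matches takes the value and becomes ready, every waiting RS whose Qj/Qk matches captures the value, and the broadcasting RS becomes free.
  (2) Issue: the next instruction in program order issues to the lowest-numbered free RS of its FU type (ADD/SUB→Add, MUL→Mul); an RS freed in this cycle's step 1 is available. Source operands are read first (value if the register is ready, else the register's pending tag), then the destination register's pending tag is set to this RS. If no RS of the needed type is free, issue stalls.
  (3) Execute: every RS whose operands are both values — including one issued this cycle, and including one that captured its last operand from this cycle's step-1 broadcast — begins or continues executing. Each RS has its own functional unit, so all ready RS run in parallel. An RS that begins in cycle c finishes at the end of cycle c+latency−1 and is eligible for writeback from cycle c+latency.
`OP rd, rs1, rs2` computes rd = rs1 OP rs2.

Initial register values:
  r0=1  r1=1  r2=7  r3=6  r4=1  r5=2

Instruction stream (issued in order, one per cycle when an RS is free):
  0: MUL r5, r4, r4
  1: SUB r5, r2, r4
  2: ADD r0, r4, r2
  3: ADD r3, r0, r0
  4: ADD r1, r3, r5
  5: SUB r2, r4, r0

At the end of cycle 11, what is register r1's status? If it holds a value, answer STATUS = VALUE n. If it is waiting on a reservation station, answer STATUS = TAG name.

STATUS = TAG Add2

  c1: issue MUL r5<-Mul1  regs: r0:1,r1:1,r2:7,r3:6,r4:1,r5:Mul1
  c2: issue SUB r5<-Add1  regs: r0:1,r1:1,r2:7,r3:6,r4:1,r5:Add1
  c3: issue ADD r0<-Add2  regs: r0:Add2,r1:1,r2:7,r3:6,r4:1,r5:Add1
  c4: stall  regs: r0:Add2,r1:1,r2:7,r3:6,r4:1,r5:Add1
  c5: CDB Add1=6; issue ADD r3<-Add1  regs: r0:Add2,r1:1,r2:7,r3:Add1,r4:1,r5:6
  c6: CDB Add2=8; issue ADD r1<-Add2  regs: r0:8,r1:Add2,r2:7,r3:Add1,r4:1,r5:6
  c7: CDB Mul1=1; stall  regs: r0:8,r1:Add2,r2:7,r3:Add1,r4:1,r5:6
  c8: stall  regs: r0:8,r1:Add2,r2:7,r3:Add1,r4:1,r5:6
  c9: CDB Add1=16; issue SUB r2<-Add1  regs: r0:8,r1:Add2,r2:Add1,r3:16,r4:1,r5:6
  c10: -  regs: r0:8,r1:Add2,r2:Add1,r3:16,r4:1,r5:6
  c11: -  regs: r0:8,r1:Add2,r2:Add1,r3:16,r4:1,r5:6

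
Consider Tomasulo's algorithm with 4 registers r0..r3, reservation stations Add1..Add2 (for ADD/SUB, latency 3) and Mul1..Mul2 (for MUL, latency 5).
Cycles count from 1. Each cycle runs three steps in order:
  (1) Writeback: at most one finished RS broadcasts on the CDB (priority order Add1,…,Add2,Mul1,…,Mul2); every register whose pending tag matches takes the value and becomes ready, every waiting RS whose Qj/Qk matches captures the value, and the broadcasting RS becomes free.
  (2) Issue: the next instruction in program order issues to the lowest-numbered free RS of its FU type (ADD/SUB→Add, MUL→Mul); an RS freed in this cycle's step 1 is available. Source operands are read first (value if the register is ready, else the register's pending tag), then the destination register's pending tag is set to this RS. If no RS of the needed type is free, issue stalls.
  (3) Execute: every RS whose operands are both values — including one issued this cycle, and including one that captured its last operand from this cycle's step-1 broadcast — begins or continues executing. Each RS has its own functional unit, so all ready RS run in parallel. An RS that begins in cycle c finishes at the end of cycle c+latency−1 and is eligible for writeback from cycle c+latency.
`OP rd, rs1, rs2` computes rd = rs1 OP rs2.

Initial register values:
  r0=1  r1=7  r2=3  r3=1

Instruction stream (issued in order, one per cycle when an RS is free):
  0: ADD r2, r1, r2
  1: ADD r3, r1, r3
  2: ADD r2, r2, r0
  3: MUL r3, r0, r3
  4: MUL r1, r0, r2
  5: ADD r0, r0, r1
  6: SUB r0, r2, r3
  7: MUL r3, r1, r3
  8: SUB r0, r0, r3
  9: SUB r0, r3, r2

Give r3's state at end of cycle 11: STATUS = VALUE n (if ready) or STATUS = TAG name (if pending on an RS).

c1: issue ADD r2<-Add1 | r0:1,r1:7,r2:Add1,r3:1
c2: issue ADD r3<-Add2 | r0:1,r1:7,r2:Add1,r3:Add2
c3: stall | r0:1,r1:7,r2:Add1,r3:Add2
c4: CDB Add1=10; issue ADD r2<-Add1 | r0:1,r1:7,r2:Add1,r3:Add2
c5: CDB Add2=8; issue MUL r3<-Mul1 | r0:1,r1:7,r2:Add1,r3:Mul1
c6: issue MUL r1<-Mul2 | r0:1,r1:Mul2,r2:Add1,r3:Mul1
c7: CDB Add1=11; issue ADD r0<-Add1 | r0:Add1,r1:Mul2,r2:11,r3:Mul1
c8: issue SUB r0<-Add2 | r0:Add2,r1:Mul2,r2:11,r3:Mul1
c9: stall | r0:Add2,r1:Mul2,r2:11,r3:Mul1
c10: CDB Mul1=8; issue MUL r3<-Mul1 | r0:Add2,r1:Mul2,r2:11,r3:Mul1
c11: stall | r0:Add2,r1:Mul2,r2:11,r3:Mul1

STATUS = TAG Mul1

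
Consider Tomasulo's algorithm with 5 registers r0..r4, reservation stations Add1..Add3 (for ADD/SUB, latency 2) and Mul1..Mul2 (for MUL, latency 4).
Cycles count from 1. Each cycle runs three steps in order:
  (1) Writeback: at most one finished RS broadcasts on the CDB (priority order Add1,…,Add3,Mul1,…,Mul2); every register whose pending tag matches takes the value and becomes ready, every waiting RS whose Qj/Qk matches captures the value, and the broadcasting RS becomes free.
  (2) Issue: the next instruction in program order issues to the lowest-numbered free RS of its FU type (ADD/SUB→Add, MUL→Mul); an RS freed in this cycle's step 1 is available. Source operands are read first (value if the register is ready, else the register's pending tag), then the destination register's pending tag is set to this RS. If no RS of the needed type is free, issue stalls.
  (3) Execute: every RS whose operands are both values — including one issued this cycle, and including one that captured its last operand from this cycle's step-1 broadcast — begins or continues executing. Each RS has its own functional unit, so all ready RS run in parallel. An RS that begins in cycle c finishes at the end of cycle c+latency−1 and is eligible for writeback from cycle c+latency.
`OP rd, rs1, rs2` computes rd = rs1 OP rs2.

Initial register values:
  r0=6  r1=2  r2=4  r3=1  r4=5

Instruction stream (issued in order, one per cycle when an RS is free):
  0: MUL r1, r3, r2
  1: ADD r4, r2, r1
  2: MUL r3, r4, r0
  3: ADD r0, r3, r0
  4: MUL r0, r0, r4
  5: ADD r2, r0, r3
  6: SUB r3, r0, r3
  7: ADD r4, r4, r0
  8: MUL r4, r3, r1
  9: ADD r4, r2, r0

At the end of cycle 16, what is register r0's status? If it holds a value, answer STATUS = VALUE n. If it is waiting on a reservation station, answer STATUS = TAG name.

STATUS = TAG Mul1

  c1: issue MUL r1<-Mul1  regs: r0:6,r1:Mul1,r2:4,r3:1,r4:5
  c2: issue ADD r4<-Add1  regs: r0:6,r1:Mul1,r2:4,r3:1,r4:Add1
  c3: issue MUL r3<-Mul2  regs: r0:6,r1:Mul1,r2:4,r3:Mul2,r4:Add1
  c4: issue ADD r0<-Add2  regs: r0:Add2,r1:Mul1,r2:4,r3:Mul2,r4:Add1
  c5: CDB Mul1=4; issue MUL r0<-Mul1  regs: r0:Mul1,r1:4,r2:4,r3:Mul2,r4:Add1
  c6: issue ADD r2<-Add3  regs: r0:Mul1,r1:4,r2:Add3,r3:Mul2,r4:Add1
  c7: CDB Add1=8; issue SUB r3<-Add1  regs: r0:Mul1,r1:4,r2:Add3,r3:Add1,r4:8
  c8: stall  regs: r0:Mul1,r1:4,r2:Add3,r3:Add1,r4:8
  c9: stall  regs: r0:Mul1,r1:4,r2:Add3,r3:Add1,r4:8
  c10: stall  regs: r0:Mul1,r1:4,r2:Add3,r3:Add1,r4:8
  c11: CDB Mul2=48; stall  regs: r0:Mul1,r1:4,r2:Add3,r3:Add1,r4:8
  c12: stall  regs: r0:Mul1,r1:4,r2:Add3,r3:Add1,r4:8
  c13: CDB Add2=54; issue ADD r4<-Add2  regs: r0:Mul1,r1:4,r2:Add3,r3:Add1,r4:Add2
  c14: issue MUL r4<-Mul2  regs: r0:Mul1,r1:4,r2:Add3,r3:Add1,r4:Mul2
  c15: stall  regs: r0:Mul1,r1:4,r2:Add3,r3:Add1,r4:Mul2
  c16: stall  regs: r0:Mul1,r1:4,r2:Add3,r3:Add1,r4:Mul2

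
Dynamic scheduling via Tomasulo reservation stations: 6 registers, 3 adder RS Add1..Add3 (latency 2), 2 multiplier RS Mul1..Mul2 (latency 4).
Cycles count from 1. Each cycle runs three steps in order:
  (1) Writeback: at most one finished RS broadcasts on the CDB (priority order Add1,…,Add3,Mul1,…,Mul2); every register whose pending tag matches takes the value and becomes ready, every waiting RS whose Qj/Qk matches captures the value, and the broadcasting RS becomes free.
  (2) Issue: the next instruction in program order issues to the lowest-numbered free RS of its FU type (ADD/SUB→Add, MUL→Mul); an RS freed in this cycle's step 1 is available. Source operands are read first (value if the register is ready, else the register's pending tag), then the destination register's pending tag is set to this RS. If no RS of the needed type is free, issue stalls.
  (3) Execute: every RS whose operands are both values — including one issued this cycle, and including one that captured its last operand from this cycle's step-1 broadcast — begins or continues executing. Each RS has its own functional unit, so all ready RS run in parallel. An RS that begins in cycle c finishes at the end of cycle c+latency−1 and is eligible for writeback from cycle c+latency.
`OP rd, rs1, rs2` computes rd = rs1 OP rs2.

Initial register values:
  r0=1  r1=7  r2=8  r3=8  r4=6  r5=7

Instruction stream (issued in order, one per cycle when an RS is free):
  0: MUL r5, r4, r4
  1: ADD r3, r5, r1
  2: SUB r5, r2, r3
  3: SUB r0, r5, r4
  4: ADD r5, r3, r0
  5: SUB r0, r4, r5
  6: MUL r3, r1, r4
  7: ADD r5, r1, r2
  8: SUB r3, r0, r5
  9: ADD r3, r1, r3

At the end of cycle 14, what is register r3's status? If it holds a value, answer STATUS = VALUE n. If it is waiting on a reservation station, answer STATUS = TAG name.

STATUS = TAG Add3

c1: issue MUL r5<-Mul1 | r0:1,r1:7,r2:8,r3:8,r4:6,r5:Mul1
c2: issue ADD r3<-Add1 | r0:1,r1:7,r2:8,r3:Add1,r4:6,r5:Mul1
c3: issue SUB r5<-Add2 | r0:1,r1:7,r2:8,r3:Add1,r4:6,r5:Add2
c4: issue SUB r0<-Add3 | r0:Add3,r1:7,r2:8,r3:Add1,r4:6,r5:Add2
c5: CDB Mul1=36; stall | r0:Add3,r1:7,r2:8,r3:Add1,r4:6,r5:Add2
c6: stall | r0:Add3,r1:7,r2:8,r3:Add1,r4:6,r5:Add2
c7: CDB Add1=43; issue ADD r5<-Add1 | r0:Add3,r1:7,r2:8,r3:43,r4:6,r5:Add1
c8: stall | r0:Add3,r1:7,r2:8,r3:43,r4:6,r5:Add1
c9: CDB Add2=-35; issue SUB r0<-Add2 | r0:Add2,r1:7,r2:8,r3:43,r4:6,r5:Add1
c10: issue MUL r3<-Mul1 | r0:Add2,r1:7,r2:8,r3:Mul1,r4:6,r5:Add1
c11: CDB Add3=-41; issue ADD r5<-Add3 | r0:Add2,r1:7,r2:8,r3:Mul1,r4:6,r5:Add3
c12: stall | r0:Add2,r1:7,r2:8,r3:Mul1,r4:6,r5:Add3
c13: CDB Add1=2; issue SUB r3<-Add1 | r0:Add2,r1:7,r2:8,r3:Add1,r4:6,r5:Add3
c14: CDB Add3=15; issue ADD r3<-Add3 | r0:Add2,r1:7,r2:8,r3:Add3,r4:6,r5:15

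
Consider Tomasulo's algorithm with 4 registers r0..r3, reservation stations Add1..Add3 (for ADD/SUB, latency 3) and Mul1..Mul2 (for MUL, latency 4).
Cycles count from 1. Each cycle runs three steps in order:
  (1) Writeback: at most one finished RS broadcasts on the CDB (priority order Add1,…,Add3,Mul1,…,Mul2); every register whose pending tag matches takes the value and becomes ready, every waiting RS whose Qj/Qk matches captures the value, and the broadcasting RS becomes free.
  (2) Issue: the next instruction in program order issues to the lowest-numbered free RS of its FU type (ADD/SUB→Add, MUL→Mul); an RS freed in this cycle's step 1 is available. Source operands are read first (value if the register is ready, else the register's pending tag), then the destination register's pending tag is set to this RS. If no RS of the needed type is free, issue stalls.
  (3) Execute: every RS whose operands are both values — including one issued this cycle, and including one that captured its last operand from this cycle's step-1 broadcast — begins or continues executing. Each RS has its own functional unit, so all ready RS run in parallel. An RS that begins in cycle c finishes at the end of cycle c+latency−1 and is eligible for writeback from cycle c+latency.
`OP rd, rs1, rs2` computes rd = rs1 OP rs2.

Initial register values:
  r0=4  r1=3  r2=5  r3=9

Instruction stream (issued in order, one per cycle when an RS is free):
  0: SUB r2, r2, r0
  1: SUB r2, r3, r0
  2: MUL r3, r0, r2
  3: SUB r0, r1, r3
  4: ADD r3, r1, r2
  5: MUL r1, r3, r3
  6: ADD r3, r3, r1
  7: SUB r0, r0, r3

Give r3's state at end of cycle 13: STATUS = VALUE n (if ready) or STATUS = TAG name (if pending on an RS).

STATUS = TAG Add3

cycle 1: issue SUB r2<-Add1 // r0:4,r1:3,r2:Add1,r3:9
cycle 2: issue SUB r2<-Add2 // r0:4,r1:3,r2:Add2,r3:9
cycle 3: issue MUL r3<-Mul1 // r0:4,r1:3,r2:Add2,r3:Mul1
cycle 4: CDB Add1=1; issue SUB r0<-Add1 // r0:Add1,r1:3,r2:Add2,r3:Mul1
cycle 5: CDB Add2=5; issue ADD r3<-Add2 // r0:Add1,r1:3,r2:5,r3:Add2
cycle 6: issue MUL r1<-Mul2 // r0:Add1,r1:Mul2,r2:5,r3:Add2
cycle 7: issue ADD r3<-Add3 // r0:Add1,r1:Mul2,r2:5,r3:Add3
cycle 8: CDB Add2=8; issue SUB r0<-Add2 // r0:Add2,r1:Mul2,r2:5,r3:Add3
cycle 9: CDB Mul1=20 // r0:Add2,r1:Mul2,r2:5,r3:Add3
cycle 10: - // r0:Add2,r1:Mul2,r2:5,r3:Add3
cycle 11: - // r0:Add2,r1:Mul2,r2:5,r3:Add3
cycle 12: CDB Add1=-17 // r0:Add2,r1:Mul2,r2:5,r3:Add3
cycle 13: CDB Mul2=64 // r0:Add2,r1:64,r2:5,r3:Add3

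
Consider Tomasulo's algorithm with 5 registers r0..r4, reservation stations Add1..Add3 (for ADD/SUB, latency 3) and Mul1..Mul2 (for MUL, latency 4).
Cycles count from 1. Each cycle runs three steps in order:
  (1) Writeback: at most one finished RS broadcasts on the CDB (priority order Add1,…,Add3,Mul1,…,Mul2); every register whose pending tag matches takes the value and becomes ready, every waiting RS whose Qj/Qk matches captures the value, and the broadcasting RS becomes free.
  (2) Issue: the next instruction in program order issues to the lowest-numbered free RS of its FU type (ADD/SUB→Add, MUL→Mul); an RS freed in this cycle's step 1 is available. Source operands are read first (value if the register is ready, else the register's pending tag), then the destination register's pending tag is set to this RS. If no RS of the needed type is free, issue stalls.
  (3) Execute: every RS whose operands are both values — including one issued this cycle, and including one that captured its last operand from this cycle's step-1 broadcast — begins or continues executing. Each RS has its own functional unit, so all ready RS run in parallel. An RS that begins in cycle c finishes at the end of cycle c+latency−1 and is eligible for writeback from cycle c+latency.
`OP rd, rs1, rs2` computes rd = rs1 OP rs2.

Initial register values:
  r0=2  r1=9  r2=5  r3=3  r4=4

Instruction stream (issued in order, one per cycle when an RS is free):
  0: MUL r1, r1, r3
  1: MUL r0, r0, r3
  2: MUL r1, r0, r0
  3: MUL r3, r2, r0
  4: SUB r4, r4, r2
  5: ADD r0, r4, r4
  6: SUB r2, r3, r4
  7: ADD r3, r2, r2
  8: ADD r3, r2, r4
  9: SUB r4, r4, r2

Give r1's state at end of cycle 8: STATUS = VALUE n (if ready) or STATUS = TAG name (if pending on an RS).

STATUS = TAG Mul1

  c1: issue MUL r1<-Mul1  regs: r0:2,r1:Mul1,r2:5,r3:3,r4:4
  c2: issue MUL r0<-Mul2  regs: r0:Mul2,r1:Mul1,r2:5,r3:3,r4:4
  c3: stall  regs: r0:Mul2,r1:Mul1,r2:5,r3:3,r4:4
  c4: stall  regs: r0:Mul2,r1:Mul1,r2:5,r3:3,r4:4
  c5: CDB Mul1=27; issue MUL r1<-Mul1  regs: r0:Mul2,r1:Mul1,r2:5,r3:3,r4:4
  c6: CDB Mul2=6; issue MUL r3<-Mul2  regs: r0:6,r1:Mul1,r2:5,r3:Mul2,r4:4
  c7: issue SUB r4<-Add1  regs: r0:6,r1:Mul1,r2:5,r3:Mul2,r4:Add1
  c8: issue ADD r0<-Add2  regs: r0:Add2,r1:Mul1,r2:5,r3:Mul2,r4:Add1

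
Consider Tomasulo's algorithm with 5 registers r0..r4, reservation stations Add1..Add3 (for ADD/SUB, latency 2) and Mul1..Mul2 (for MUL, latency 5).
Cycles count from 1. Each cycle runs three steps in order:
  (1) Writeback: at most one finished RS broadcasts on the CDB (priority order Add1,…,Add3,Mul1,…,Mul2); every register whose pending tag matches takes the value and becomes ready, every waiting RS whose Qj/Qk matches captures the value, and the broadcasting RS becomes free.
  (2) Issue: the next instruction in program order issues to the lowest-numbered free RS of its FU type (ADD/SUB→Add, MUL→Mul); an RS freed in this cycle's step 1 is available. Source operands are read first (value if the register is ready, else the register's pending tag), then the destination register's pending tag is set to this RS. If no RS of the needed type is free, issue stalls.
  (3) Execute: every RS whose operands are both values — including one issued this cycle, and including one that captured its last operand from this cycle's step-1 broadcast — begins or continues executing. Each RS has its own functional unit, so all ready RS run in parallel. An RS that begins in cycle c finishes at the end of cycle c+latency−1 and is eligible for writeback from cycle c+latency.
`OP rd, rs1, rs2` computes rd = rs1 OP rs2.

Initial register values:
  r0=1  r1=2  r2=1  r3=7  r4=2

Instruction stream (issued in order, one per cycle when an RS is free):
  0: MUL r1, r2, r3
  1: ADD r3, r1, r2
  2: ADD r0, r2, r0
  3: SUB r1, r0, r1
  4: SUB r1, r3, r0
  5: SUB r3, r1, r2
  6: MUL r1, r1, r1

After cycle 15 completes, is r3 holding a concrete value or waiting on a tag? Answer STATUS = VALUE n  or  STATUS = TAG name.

STATUS = VALUE 5

c1: issue MUL r1<-Mul1 | r0:1,r1:Mul1,r2:1,r3:7,r4:2
c2: issue ADD r3<-Add1 | r0:1,r1:Mul1,r2:1,r3:Add1,r4:2
c3: issue ADD r0<-Add2 | r0:Add2,r1:Mul1,r2:1,r3:Add1,r4:2
c4: issue SUB r1<-Add3 | r0:Add2,r1:Add3,r2:1,r3:Add1,r4:2
c5: CDB Add2=2; issue SUB r1<-Add2 | r0:2,r1:Add2,r2:1,r3:Add1,r4:2
c6: CDB Mul1=7; stall | r0:2,r1:Add2,r2:1,r3:Add1,r4:2
c7: stall | r0:2,r1:Add2,r2:1,r3:Add1,r4:2
c8: CDB Add1=8; issue SUB r3<-Add1 | r0:2,r1:Add2,r2:1,r3:Add1,r4:2
c9: CDB Add3=-5; issue MUL r1<-Mul1 | r0:2,r1:Mul1,r2:1,r3:Add1,r4:2
c10: CDB Add2=6 | r0:2,r1:Mul1,r2:1,r3:Add1,r4:2
c11: - | r0:2,r1:Mul1,r2:1,r3:Add1,r4:2
c12: CDB Add1=5 | r0:2,r1:Mul1,r2:1,r3:5,r4:2
c13: - | r0:2,r1:Mul1,r2:1,r3:5,r4:2
c14: - | r0:2,r1:Mul1,r2:1,r3:5,r4:2
c15: CDB Mul1=36 | r0:2,r1:36,r2:1,r3:5,r4:2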